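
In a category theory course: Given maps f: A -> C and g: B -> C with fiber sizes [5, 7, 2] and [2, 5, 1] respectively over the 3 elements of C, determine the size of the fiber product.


The pullback A x_C B consists of pairs (a, b) with f(a) = g(b).
For each element c in C, the fiber product has |f^-1(c)| * |g^-1(c)| elements.
Summing over C: 5 * 2 + 7 * 5 + 2 * 1
= 10 + 35 + 2 = 47

47


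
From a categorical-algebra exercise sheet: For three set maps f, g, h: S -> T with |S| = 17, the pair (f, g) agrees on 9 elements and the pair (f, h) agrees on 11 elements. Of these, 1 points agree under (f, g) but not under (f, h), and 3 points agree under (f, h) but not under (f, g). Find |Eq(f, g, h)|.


Eq(f, g, h) is the triple-agreement set: points in S where all three
maps take the same value. Using inclusion-exclusion on the pairwise data:
Pair (f, g) agrees on 9 points; pair (f, h) on 11 points.
Points agreeing under (f, g) but not (f, h) = 1; under (f, h) but not (f, g) = 3.
Triple-agreement = agreement-in-(f, g) minus points that agree under (f, g) but not (f, h):
|Eq(f, g, h)| = 9 - 1 = 8
(cross-check via (f, h): 11 - 3 = 8.)

8


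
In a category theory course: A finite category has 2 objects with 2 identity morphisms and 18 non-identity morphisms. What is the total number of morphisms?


Each object has an identity morphism, giving 2 identities.
Adding the 18 non-identity morphisms:
Total = 2 + 18 = 20

20


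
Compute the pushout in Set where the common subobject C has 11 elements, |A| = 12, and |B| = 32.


The pushout A +_C B identifies the images of C in A and B.
|A +_C B| = |A| + |B| - |C| (for injections).
= 12 + 32 - 11 = 33

33


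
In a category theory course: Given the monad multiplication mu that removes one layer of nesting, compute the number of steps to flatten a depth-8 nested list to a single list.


Each application of mu: T^2 -> T removes one layer of nesting.
Starting at depth 8 (i.e., T^8(X)), we need to reach T(X).
Number of mu applications = 8 - 1 = 7

7


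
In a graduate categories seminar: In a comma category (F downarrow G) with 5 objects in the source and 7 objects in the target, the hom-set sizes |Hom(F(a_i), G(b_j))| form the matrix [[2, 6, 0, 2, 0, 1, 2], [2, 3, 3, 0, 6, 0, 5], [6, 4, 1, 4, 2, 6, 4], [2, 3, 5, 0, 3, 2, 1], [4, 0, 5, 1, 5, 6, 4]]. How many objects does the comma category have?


Objects of (F downarrow G) are triples (a, b, h: F(a)->G(b)).
The count equals the sum of all entries in the hom-matrix.
sum(row 0) = 13
sum(row 1) = 19
sum(row 2) = 27
sum(row 3) = 16
sum(row 4) = 25
Grand total = 100

100


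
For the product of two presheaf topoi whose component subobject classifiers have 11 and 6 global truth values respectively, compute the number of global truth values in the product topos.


In a product of presheaf topoi E_1 x E_2, the subobject classifier
is Omega = Omega_1 x Omega_2 (componentwise), so
|Omega(top)| = |Omega_1(top_1)| * |Omega_2(top_2)|.
= 11 * 6 = 66.

66


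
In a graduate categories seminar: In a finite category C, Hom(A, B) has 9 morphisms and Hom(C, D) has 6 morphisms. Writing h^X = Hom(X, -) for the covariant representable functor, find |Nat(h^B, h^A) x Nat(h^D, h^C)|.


By the Yoneda lemma, Nat(h^B, h^A) is isomorphic to Hom(A, B),
so |Nat(h^B, h^A)| = |Hom(A, B)| and |Nat(h^D, h^C)| = |Hom(C, D)|.
|Hom(A, B)| = 9, |Hom(C, D)| = 6.
|Nat(h^B, h^A) x Nat(h^D, h^C)| = 9 * 6 = 54

54


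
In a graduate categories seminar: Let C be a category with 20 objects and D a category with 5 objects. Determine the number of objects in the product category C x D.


The product category C x D has objects that are pairs (c, d).
Number of pairs = |Ob(C)| * |Ob(D)| = 20 * 5 = 100

100


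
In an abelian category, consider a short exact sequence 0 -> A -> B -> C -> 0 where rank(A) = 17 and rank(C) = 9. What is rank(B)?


For a short exact sequence 0 -> A -> B -> C -> 0,
rank is additive: rank(B) = rank(A) + rank(C).
rank(B) = 17 + 9 = 26

26


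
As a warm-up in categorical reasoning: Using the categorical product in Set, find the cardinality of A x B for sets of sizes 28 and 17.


In Set, the product A x B is the Cartesian product.
By the universal property, |A x B| = |A| * |B|.
|A x B| = 28 * 17 = 476

476


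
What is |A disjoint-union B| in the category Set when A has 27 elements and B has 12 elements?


In Set, the coproduct A + B is the disjoint union.
|A + B| = |A| + |B| = 27 + 12 = 39

39


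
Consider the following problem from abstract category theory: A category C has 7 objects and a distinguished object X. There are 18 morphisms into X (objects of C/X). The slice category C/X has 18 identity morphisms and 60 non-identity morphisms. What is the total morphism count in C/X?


In the slice category C/X, objects are morphisms to X.
Identity morphisms: 18 (one per object of C/X).
Non-identity morphisms: 60.
Total = 18 + 60 = 78

78


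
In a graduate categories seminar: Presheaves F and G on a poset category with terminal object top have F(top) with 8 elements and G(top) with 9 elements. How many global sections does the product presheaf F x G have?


Global sections of a presheaf on a poset with terminal top satisfy
Gamma(H) ~ H(top). Presheaves admit pointwise products, so
(F x G)(top) = F(top) x G(top) (Cartesian product).
|Gamma(F x G)| = |F(top)| * |G(top)| = 8 * 9 = 72.

72


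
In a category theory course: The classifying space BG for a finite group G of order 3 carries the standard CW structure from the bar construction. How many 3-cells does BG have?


In the bar-construction CW model of BG, the n-cells are indexed by
n-tuples [g_1|...|g_n] of non-identity elements of G (degenerate
simplices with some g_i = e do not contribute cells), so there are
(|G| - 1)^n n-cells.
For dim = 3 with |G| = 3:
cells = (3 - 1)^3 = 2^3 = 8

8


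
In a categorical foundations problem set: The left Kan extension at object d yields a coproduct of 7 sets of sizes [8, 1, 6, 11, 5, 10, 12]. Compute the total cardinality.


Pointwise, the left Kan extension (Lan_F H)(d) is the colimit, indexed
by the comma category (F downarrow d), of H composed with the
projection (F downarrow d) -> C. Here that colimit is given
as a coproduct (disjoint union) of sets, so its cardinality is the
sum of the sizes of the summands.
Coproduct of sets with sizes: 8 + 1 + 6 + 11 + 5 + 10 + 12
= 53

53


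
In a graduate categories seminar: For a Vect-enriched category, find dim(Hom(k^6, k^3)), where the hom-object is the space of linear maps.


In Vect-enriched categories, Hom(k^n, k^m) is the space of m x n matrices.
dim(Hom(k^6, k^3)) = 3 * 6 = 18

18


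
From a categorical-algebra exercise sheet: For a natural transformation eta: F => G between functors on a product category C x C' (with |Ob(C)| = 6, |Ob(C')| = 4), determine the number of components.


A natural transformation eta: F => G assigns one component morphism per
object of the domain category.
The domain is the product category C x C', so
|Ob(C x C')| = |Ob(C)| * |Ob(C')| = 6 * 4 = 24.
Therefore eta has 24 component morphisms.

24


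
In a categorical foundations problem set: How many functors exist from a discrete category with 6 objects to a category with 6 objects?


A functor from a discrete category C to D is determined by
where each object maps. Each of the 6 objects of C can map
to any of the 6 objects of D independently.
Number of functors = 6^6 = 46656

46656


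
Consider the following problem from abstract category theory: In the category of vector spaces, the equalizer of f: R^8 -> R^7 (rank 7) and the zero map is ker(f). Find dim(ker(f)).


The equalizer of f and the zero map is ker(f).
By the rank-nullity theorem: dim(ker(f)) = dim(domain) - rank(f).
dim(ker(f)) = 8 - 7 = 1

1


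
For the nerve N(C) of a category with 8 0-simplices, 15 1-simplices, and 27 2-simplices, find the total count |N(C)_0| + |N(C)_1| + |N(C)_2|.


The 2-skeleton of the nerve N(C) consists of simplices in dimensions 0, 1, 2:
  |N(C)_0| = 8 (objects)
  |N(C)_1| = 15 (morphisms)
  |N(C)_2| = 27 (composable pairs)
Total = 8 + 15 + 27 = 50

50


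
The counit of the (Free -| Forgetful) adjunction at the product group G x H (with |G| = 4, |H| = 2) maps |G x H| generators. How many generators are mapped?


The counit epsilon_K: F(U(K)) -> K of the Free-Forgetful adjunction
maps |K| generators of F(U(K)) into K. For K = G x H (the product group),
|G x H| = |G| * |H|.
Total generators mapped = 4 * 2 = 8.

8


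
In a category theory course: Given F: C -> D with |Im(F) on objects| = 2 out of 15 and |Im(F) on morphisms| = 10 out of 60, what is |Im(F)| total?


The image of F consists of distinct objects and distinct morphisms.
|Im(F)| on objects = 2
|Im(F)| on morphisms = 10
Total image cardinality = 2 + 10 = 12

12


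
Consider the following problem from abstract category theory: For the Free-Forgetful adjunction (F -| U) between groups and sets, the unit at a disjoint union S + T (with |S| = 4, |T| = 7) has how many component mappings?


The unit eta_X: X -> U(F(X)) of the Free-Forgetful adjunction
maps each element of X to a generator of F(X). For X = S + T (disjoint
union in Set), |S + T| = |S| + |T|.
Total mappings = 4 + 7 = 11.

11


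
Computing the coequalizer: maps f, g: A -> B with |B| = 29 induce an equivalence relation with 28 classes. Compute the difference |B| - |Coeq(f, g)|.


The coequalizer Coeq(f, g) = B / ~ has one element per equivalence class.
|B| = 29, |Coeq(f, g)| = 28.
|B| - |Coeq(f, g)| = 29 - 28 = 1.

1


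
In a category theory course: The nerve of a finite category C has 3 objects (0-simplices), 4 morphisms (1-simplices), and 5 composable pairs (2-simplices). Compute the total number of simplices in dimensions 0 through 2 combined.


The 2-skeleton of the nerve N(C) consists of simplices in dimensions 0, 1, 2:
  |N(C)_0| = 3 (objects)
  |N(C)_1| = 4 (morphisms)
  |N(C)_2| = 5 (composable pairs)
Total = 3 + 4 + 5 = 12

12


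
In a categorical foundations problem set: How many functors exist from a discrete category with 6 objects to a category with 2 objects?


A functor from a discrete category C to D is determined by
where each object maps. Each of the 6 objects of C can map
to any of the 2 objects of D independently.
Number of functors = 2^6 = 64

64


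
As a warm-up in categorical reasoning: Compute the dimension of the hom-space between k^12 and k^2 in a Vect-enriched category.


In Vect-enriched categories, Hom(k^n, k^m) is the space of m x n matrices.
dim(Hom(k^12, k^2)) = 2 * 12 = 24

24


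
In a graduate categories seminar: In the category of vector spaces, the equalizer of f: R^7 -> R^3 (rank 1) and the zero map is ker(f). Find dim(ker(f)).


The equalizer of f and the zero map is ker(f).
By the rank-nullity theorem: dim(ker(f)) = dim(domain) - rank(f).
dim(ker(f)) = 7 - 1 = 6

6


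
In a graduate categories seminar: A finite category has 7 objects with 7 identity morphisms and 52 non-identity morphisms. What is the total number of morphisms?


Each object has an identity morphism, giving 7 identities.
Adding the 52 non-identity morphisms:
Total = 7 + 52 = 59

59


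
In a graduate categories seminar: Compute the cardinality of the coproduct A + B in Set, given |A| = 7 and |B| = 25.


In Set, the coproduct A + B is the disjoint union.
|A + B| = |A| + |B| = 7 + 25 = 32

32


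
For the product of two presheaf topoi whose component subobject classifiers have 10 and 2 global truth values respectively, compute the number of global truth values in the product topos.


In a product of presheaf topoi E_1 x E_2, the subobject classifier
is Omega = Omega_1 x Omega_2 (componentwise), so
|Omega(top)| = |Omega_1(top_1)| * |Omega_2(top_2)|.
= 10 * 2 = 20.

20


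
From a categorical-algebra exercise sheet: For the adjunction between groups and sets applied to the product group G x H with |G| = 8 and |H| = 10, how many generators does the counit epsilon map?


The counit epsilon_K: F(U(K)) -> K of the Free-Forgetful adjunction
maps |K| generators of F(U(K)) into K. For K = G x H (the product group),
|G x H| = |G| * |H|.
Total generators mapped = 8 * 10 = 80.

80


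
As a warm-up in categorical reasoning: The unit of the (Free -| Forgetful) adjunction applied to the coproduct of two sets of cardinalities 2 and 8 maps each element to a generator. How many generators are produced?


The unit eta_X: X -> U(F(X)) of the Free-Forgetful adjunction
maps each element of X to a generator of F(X). For X = S + T (disjoint
union in Set), |S + T| = |S| + |T|.
Total mappings = 2 + 8 = 10.

10


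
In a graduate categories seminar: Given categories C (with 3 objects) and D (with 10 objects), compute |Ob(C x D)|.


The product category C x D has objects that are pairs (c, d).
Number of pairs = |Ob(C)| * |Ob(D)| = 3 * 10 = 30

30


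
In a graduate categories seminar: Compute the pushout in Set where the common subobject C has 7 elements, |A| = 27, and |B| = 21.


The pushout A +_C B identifies the images of C in A and B.
|A +_C B| = |A| + |B| - |C| (for injections).
= 27 + 21 - 7 = 41

41


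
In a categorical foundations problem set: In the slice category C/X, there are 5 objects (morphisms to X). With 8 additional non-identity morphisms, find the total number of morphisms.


In the slice category C/X, objects are morphisms to X.
Identity morphisms: 5 (one per object of C/X).
Non-identity morphisms: 8.
Total = 5 + 8 = 13

13


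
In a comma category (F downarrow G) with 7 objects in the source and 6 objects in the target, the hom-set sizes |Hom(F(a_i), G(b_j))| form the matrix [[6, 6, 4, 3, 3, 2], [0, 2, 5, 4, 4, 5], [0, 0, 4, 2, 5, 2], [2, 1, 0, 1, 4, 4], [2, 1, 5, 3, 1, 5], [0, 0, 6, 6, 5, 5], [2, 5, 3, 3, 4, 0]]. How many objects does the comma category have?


Objects of (F downarrow G) are triples (a, b, h: F(a)->G(b)).
The count equals the sum of all entries in the hom-matrix.
sum(row 0) = 24
sum(row 1) = 20
sum(row 2) = 13
sum(row 3) = 12
sum(row 4) = 17
sum(row 5) = 22
sum(row 6) = 17
Grand total = 125

125


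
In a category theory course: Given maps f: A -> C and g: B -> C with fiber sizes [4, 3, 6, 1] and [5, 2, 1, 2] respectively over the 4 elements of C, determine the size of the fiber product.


The pullback A x_C B consists of pairs (a, b) with f(a) = g(b).
For each element c in C, the fiber product has |f^-1(c)| * |g^-1(c)| elements.
Summing over C: 4 * 5 + 3 * 2 + 6 * 1 + 1 * 2
= 20 + 6 + 6 + 2 = 34

34


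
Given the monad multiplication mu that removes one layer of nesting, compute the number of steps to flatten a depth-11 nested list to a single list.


Each application of mu: T^2 -> T removes one layer of nesting.
Starting at depth 11 (i.e., T^11(X)), we need to reach T(X).
Number of mu applications = 11 - 1 = 10

10


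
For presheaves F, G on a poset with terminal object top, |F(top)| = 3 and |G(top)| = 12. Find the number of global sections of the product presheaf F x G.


Global sections of a presheaf on a poset with terminal top satisfy
Gamma(H) ~ H(top). Presheaves admit pointwise products, so
(F x G)(top) = F(top) x G(top) (Cartesian product).
|Gamma(F x G)| = |F(top)| * |G(top)| = 3 * 12 = 36.

36


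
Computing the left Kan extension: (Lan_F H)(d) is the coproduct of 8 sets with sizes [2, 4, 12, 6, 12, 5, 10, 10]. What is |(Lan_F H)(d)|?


Pointwise, the left Kan extension (Lan_F H)(d) is the colimit, indexed
by the comma category (F downarrow d), of H composed with the
projection (F downarrow d) -> C. Here that colimit is given
as a coproduct (disjoint union) of sets, so its cardinality is the
sum of the sizes of the summands.
Coproduct of sets with sizes: 2 + 4 + 12 + 6 + 12 + 5 + 10 + 10
= 61

61


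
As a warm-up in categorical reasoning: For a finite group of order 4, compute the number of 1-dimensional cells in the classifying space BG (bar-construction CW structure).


In the bar-construction CW model of BG, the n-cells are indexed by
n-tuples [g_1|...|g_n] of non-identity elements of G (degenerate
simplices with some g_i = e do not contribute cells), so there are
(|G| - 1)^n n-cells.
For dim = 1 with |G| = 4:
cells = (4 - 1)^1 = 3^1 = 3

3


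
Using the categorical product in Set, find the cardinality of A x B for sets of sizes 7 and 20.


In Set, the product A x B is the Cartesian product.
By the universal property, |A x B| = |A| * |B|.
|A x B| = 7 * 20 = 140

140


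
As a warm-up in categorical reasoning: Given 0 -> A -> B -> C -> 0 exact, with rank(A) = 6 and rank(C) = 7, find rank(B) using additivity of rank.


For a short exact sequence 0 -> A -> B -> C -> 0,
rank is additive: rank(B) = rank(A) + rank(C).
rank(B) = 6 + 7 = 13

13


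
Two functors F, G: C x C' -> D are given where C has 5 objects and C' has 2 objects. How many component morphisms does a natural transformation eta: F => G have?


A natural transformation eta: F => G assigns one component morphism per
object of the domain category.
The domain is the product category C x C', so
|Ob(C x C')| = |Ob(C)| * |Ob(C')| = 5 * 2 = 10.
Therefore eta has 10 component morphisms.

10


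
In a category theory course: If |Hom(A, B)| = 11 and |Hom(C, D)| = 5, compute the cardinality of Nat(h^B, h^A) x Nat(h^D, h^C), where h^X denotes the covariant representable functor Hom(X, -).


By the Yoneda lemma, Nat(h^B, h^A) is isomorphic to Hom(A, B),
so |Nat(h^B, h^A)| = |Hom(A, B)| and |Nat(h^D, h^C)| = |Hom(C, D)|.
|Hom(A, B)| = 11, |Hom(C, D)| = 5.
|Nat(h^B, h^A) x Nat(h^D, h^C)| = 11 * 5 = 55

55


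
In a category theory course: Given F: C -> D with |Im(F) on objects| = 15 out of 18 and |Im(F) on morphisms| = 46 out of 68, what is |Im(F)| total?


The image of F consists of distinct objects and distinct morphisms.
|Im(F)| on objects = 15
|Im(F)| on morphisms = 46
Total image cardinality = 15 + 46 = 61

61


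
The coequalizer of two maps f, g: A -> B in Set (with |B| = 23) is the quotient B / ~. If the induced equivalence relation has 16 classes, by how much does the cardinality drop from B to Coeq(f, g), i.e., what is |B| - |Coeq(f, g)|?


The coequalizer Coeq(f, g) = B / ~ has one element per equivalence class.
|B| = 23, |Coeq(f, g)| = 16.
|B| - |Coeq(f, g)| = 23 - 16 = 7.

7


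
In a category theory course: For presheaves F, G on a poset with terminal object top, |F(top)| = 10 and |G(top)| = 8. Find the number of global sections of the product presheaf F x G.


Global sections of a presheaf on a poset with terminal top satisfy
Gamma(H) ~ H(top). Presheaves admit pointwise products, so
(F x G)(top) = F(top) x G(top) (Cartesian product).
|Gamma(F x G)| = |F(top)| * |G(top)| = 10 * 8 = 80.

80


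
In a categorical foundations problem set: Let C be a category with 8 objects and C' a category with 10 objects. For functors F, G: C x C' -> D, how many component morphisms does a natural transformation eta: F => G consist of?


A natural transformation eta: F => G assigns one component morphism per
object of the domain category.
The domain is the product category C x C', so
|Ob(C x C')| = |Ob(C)| * |Ob(C')| = 8 * 10 = 80.
Therefore eta has 80 component morphisms.

80


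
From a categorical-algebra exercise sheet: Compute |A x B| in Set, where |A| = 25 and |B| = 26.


In Set, the product A x B is the Cartesian product.
By the universal property, |A x B| = |A| * |B|.
|A x B| = 25 * 26 = 650

650


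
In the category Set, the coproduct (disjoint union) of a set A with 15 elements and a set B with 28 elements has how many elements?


In Set, the coproduct A + B is the disjoint union.
|A + B| = |A| + |B| = 15 + 28 = 43

43


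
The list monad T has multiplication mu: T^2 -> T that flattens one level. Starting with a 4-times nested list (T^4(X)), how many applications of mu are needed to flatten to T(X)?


Each application of mu: T^2 -> T removes one layer of nesting.
Starting at depth 4 (i.e., T^4(X)), we need to reach T(X).
Number of mu applications = 4 - 1 = 3

3


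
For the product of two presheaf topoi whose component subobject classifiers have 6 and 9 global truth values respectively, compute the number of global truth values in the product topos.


In a product of presheaf topoi E_1 x E_2, the subobject classifier
is Omega = Omega_1 x Omega_2 (componentwise), so
|Omega(top)| = |Omega_1(top_1)| * |Omega_2(top_2)|.
= 6 * 9 = 54.

54


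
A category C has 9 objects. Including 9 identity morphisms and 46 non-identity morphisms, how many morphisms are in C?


Each object has an identity morphism, giving 9 identities.
Adding the 46 non-identity morphisms:
Total = 9 + 46 = 55

55


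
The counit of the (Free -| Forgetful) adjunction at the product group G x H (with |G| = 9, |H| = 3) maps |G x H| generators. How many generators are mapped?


The counit epsilon_K: F(U(K)) -> K of the Free-Forgetful adjunction
maps |K| generators of F(U(K)) into K. For K = G x H (the product group),
|G x H| = |G| * |H|.
Total generators mapped = 9 * 3 = 27.

27


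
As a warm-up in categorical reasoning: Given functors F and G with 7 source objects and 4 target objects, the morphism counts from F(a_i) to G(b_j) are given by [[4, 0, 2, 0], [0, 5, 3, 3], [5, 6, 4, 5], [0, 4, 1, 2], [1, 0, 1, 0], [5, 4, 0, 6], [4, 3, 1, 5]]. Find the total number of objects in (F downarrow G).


Objects of (F downarrow G) are triples (a, b, h: F(a)->G(b)).
The count equals the sum of all entries in the hom-matrix.
sum(row 0) = 6
sum(row 1) = 11
sum(row 2) = 20
sum(row 3) = 7
sum(row 4) = 2
sum(row 5) = 15
sum(row 6) = 13
Grand total = 74

74


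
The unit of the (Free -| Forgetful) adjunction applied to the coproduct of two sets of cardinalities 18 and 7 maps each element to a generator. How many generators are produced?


The unit eta_X: X -> U(F(X)) of the Free-Forgetful adjunction
maps each element of X to a generator of F(X). For X = S + T (disjoint
union in Set), |S + T| = |S| + |T|.
Total mappings = 18 + 7 = 25.

25


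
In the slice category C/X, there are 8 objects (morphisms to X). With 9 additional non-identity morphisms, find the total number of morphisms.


In the slice category C/X, objects are morphisms to X.
Identity morphisms: 8 (one per object of C/X).
Non-identity morphisms: 9.
Total = 8 + 9 = 17

17


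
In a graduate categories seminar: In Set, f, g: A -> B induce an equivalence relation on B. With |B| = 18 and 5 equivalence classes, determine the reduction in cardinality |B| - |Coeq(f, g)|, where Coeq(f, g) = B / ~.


The coequalizer Coeq(f, g) = B / ~ has one element per equivalence class.
|B| = 18, |Coeq(f, g)| = 5.
|B| - |Coeq(f, g)| = 18 - 5 = 13.

13


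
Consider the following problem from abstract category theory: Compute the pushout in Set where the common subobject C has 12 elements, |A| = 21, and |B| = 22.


The pushout A +_C B identifies the images of C in A and B.
|A +_C B| = |A| + |B| - |C| (for injections).
= 21 + 22 - 12 = 31

31


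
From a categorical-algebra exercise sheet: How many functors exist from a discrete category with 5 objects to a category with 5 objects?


A functor from a discrete category C to D is determined by
where each object maps. Each of the 5 objects of C can map
to any of the 5 objects of D independently.
Number of functors = 5^5 = 3125

3125


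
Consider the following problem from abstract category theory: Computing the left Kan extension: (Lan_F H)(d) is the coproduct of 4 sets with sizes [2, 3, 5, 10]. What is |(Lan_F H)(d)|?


Pointwise, the left Kan extension (Lan_F H)(d) is the colimit, indexed
by the comma category (F downarrow d), of H composed with the
projection (F downarrow d) -> C. Here that colimit is given
as a coproduct (disjoint union) of sets, so its cardinality is the
sum of the sizes of the summands.
Coproduct of sets with sizes: 2 + 3 + 5 + 10
= 20

20


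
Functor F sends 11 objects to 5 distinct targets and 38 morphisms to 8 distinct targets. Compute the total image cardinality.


The image of F consists of distinct objects and distinct morphisms.
|Im(F)| on objects = 5
|Im(F)| on morphisms = 8
Total image cardinality = 5 + 8 = 13

13


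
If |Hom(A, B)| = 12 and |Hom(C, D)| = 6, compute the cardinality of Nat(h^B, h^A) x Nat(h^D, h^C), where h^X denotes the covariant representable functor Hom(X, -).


By the Yoneda lemma, Nat(h^B, h^A) is isomorphic to Hom(A, B),
so |Nat(h^B, h^A)| = |Hom(A, B)| and |Nat(h^D, h^C)| = |Hom(C, D)|.
|Hom(A, B)| = 12, |Hom(C, D)| = 6.
|Nat(h^B, h^A) x Nat(h^D, h^C)| = 12 * 6 = 72

72


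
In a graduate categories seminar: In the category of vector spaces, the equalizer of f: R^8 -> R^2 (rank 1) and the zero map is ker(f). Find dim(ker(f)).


The equalizer of f and the zero map is ker(f).
By the rank-nullity theorem: dim(ker(f)) = dim(domain) - rank(f).
dim(ker(f)) = 8 - 1 = 7

7


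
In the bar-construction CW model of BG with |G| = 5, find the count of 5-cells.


In the bar-construction CW model of BG, the n-cells are indexed by
n-tuples [g_1|...|g_n] of non-identity elements of G (degenerate
simplices with some g_i = e do not contribute cells), so there are
(|G| - 1)^n n-cells.
For dim = 5 with |G| = 5:
cells = (5 - 1)^5 = 4^5 = 1024

1024


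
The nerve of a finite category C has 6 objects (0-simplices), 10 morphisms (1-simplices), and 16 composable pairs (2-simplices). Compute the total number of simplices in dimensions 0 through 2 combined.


The 2-skeleton of the nerve N(C) consists of simplices in dimensions 0, 1, 2:
  |N(C)_0| = 6 (objects)
  |N(C)_1| = 10 (morphisms)
  |N(C)_2| = 16 (composable pairs)
Total = 6 + 10 + 16 = 32

32


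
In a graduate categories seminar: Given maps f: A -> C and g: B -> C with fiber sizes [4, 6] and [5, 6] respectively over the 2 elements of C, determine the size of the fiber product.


The pullback A x_C B consists of pairs (a, b) with f(a) = g(b).
For each element c in C, the fiber product has |f^-1(c)| * |g^-1(c)| elements.
Summing over C: 4 * 5 + 6 * 6
= 20 + 36 = 56

56


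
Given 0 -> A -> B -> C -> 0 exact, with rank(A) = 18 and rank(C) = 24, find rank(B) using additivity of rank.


For a short exact sequence 0 -> A -> B -> C -> 0,
rank is additive: rank(B) = rank(A) + rank(C).
rank(B) = 18 + 24 = 42

42


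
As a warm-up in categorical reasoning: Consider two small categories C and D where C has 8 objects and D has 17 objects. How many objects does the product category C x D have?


The product category C x D has objects that are pairs (c, d).
Number of pairs = |Ob(C)| * |Ob(D)| = 8 * 17 = 136

136


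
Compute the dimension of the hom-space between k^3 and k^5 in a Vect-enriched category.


In Vect-enriched categories, Hom(k^n, k^m) is the space of m x n matrices.
dim(Hom(k^3, k^5)) = 5 * 3 = 15

15


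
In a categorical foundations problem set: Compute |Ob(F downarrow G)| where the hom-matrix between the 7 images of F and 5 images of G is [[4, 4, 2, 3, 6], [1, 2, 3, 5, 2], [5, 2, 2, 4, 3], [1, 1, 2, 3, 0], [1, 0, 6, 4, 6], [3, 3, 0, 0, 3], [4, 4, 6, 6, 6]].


Objects of (F downarrow G) are triples (a, b, h: F(a)->G(b)).
The count equals the sum of all entries in the hom-matrix.
sum(row 0) = 19
sum(row 1) = 13
sum(row 2) = 16
sum(row 3) = 7
sum(row 4) = 17
sum(row 5) = 9
sum(row 6) = 26
Grand total = 107

107


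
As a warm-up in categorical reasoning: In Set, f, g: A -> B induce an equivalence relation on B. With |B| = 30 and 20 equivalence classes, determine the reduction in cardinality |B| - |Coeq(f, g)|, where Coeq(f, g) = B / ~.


The coequalizer Coeq(f, g) = B / ~ has one element per equivalence class.
|B| = 30, |Coeq(f, g)| = 20.
|B| - |Coeq(f, g)| = 30 - 20 = 10.

10


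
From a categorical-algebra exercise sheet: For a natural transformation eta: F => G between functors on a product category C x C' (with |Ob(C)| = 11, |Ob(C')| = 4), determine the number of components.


A natural transformation eta: F => G assigns one component morphism per
object of the domain category.
The domain is the product category C x C', so
|Ob(C x C')| = |Ob(C)| * |Ob(C')| = 11 * 4 = 44.
Therefore eta has 44 component morphisms.

44


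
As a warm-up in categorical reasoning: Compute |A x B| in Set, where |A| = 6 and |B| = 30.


In Set, the product A x B is the Cartesian product.
By the universal property, |A x B| = |A| * |B|.
|A x B| = 6 * 30 = 180

180


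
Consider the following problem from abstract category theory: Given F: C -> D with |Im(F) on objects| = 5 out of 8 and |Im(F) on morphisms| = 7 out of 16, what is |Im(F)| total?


The image of F consists of distinct objects and distinct morphisms.
|Im(F)| on objects = 5
|Im(F)| on morphisms = 7
Total image cardinality = 5 + 7 = 12

12


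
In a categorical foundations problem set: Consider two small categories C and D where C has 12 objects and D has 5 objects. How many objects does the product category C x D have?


The product category C x D has objects that are pairs (c, d).
Number of pairs = |Ob(C)| * |Ob(D)| = 12 * 5 = 60

60


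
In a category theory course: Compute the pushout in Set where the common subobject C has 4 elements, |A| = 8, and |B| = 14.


The pushout A +_C B identifies the images of C in A and B.
|A +_C B| = |A| + |B| - |C| (for injections).
= 8 + 14 - 4 = 18

18


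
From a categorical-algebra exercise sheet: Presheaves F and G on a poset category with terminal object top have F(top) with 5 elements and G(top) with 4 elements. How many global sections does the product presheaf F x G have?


Global sections of a presheaf on a poset with terminal top satisfy
Gamma(H) ~ H(top). Presheaves admit pointwise products, so
(F x G)(top) = F(top) x G(top) (Cartesian product).
|Gamma(F x G)| = |F(top)| * |G(top)| = 5 * 4 = 20.

20


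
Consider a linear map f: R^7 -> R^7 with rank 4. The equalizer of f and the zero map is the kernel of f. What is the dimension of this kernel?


The equalizer of f and the zero map is ker(f).
By the rank-nullity theorem: dim(ker(f)) = dim(domain) - rank(f).
dim(ker(f)) = 7 - 4 = 3

3


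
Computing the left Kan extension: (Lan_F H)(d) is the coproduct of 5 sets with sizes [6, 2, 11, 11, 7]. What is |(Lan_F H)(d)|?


Pointwise, the left Kan extension (Lan_F H)(d) is the colimit, indexed
by the comma category (F downarrow d), of H composed with the
projection (F downarrow d) -> C. Here that colimit is given
as a coproduct (disjoint union) of sets, so its cardinality is the
sum of the sizes of the summands.
Coproduct of sets with sizes: 6 + 2 + 11 + 11 + 7
= 37

37


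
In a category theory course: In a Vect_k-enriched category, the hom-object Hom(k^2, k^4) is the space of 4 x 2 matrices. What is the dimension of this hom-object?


In Vect-enriched categories, Hom(k^n, k^m) is the space of m x n matrices.
dim(Hom(k^2, k^4)) = 4 * 2 = 8

8


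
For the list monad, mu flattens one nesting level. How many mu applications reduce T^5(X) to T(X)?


Each application of mu: T^2 -> T removes one layer of nesting.
Starting at depth 5 (i.e., T^5(X)), we need to reach T(X).
Number of mu applications = 5 - 1 = 4

4


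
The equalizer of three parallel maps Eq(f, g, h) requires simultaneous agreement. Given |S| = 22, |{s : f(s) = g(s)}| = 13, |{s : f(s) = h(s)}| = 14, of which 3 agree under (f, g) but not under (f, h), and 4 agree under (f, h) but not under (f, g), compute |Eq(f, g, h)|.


Eq(f, g, h) is the triple-agreement set: points in S where all three
maps take the same value. Using inclusion-exclusion on the pairwise data:
Pair (f, g) agrees on 13 points; pair (f, h) on 14 points.
Points agreeing under (f, g) but not (f, h) = 3; under (f, h) but not (f, g) = 4.
Triple-agreement = agreement-in-(f, g) minus points that agree under (f, g) but not (f, h):
|Eq(f, g, h)| = 13 - 3 = 10
(cross-check via (f, h): 14 - 4 = 10.)

10


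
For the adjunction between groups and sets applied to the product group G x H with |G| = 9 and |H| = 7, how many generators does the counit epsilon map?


The counit epsilon_K: F(U(K)) -> K of the Free-Forgetful adjunction
maps |K| generators of F(U(K)) into K. For K = G x H (the product group),
|G x H| = |G| * |H|.
Total generators mapped = 9 * 7 = 63.

63


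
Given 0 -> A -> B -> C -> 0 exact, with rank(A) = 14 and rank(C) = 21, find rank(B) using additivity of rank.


For a short exact sequence 0 -> A -> B -> C -> 0,
rank is additive: rank(B) = rank(A) + rank(C).
rank(B) = 14 + 21 = 35

35


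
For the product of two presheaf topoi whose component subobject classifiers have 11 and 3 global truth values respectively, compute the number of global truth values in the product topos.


In a product of presheaf topoi E_1 x E_2, the subobject classifier
is Omega = Omega_1 x Omega_2 (componentwise), so
|Omega(top)| = |Omega_1(top_1)| * |Omega_2(top_2)|.
= 11 * 3 = 33.

33


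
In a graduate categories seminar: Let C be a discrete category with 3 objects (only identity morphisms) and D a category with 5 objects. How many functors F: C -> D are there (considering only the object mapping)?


A functor from a discrete category C to D is determined by
where each object maps. Each of the 3 objects of C can map
to any of the 5 objects of D independently.
Number of functors = 5^3 = 125

125


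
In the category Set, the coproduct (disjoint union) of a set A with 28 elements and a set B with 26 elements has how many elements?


In Set, the coproduct A + B is the disjoint union.
|A + B| = |A| + |B| = 28 + 26 = 54

54


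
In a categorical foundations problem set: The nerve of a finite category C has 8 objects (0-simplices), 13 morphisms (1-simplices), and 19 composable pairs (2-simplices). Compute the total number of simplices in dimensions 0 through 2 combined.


The 2-skeleton of the nerve N(C) consists of simplices in dimensions 0, 1, 2:
  |N(C)_0| = 8 (objects)
  |N(C)_1| = 13 (morphisms)
  |N(C)_2| = 19 (composable pairs)
Total = 8 + 13 + 19 = 40

40


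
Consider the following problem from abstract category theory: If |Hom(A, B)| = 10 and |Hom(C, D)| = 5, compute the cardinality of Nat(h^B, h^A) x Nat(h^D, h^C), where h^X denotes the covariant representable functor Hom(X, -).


By the Yoneda lemma, Nat(h^B, h^A) is isomorphic to Hom(A, B),
so |Nat(h^B, h^A)| = |Hom(A, B)| and |Nat(h^D, h^C)| = |Hom(C, D)|.
|Hom(A, B)| = 10, |Hom(C, D)| = 5.
|Nat(h^B, h^A) x Nat(h^D, h^C)| = 10 * 5 = 50

50


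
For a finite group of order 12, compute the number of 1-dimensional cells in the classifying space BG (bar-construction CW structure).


In the bar-construction CW model of BG, the n-cells are indexed by
n-tuples [g_1|...|g_n] of non-identity elements of G (degenerate
simplices with some g_i = e do not contribute cells), so there are
(|G| - 1)^n n-cells.
For dim = 1 with |G| = 12:
cells = (12 - 1)^1 = 11^1 = 11

11


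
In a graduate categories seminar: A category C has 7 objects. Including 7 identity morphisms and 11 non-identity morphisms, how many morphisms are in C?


Each object has an identity morphism, giving 7 identities.
Adding the 11 non-identity morphisms:
Total = 7 + 11 = 18

18


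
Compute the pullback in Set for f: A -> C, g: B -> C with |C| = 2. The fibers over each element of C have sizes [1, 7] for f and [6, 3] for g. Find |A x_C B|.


The pullback A x_C B consists of pairs (a, b) with f(a) = g(b).
For each element c in C, the fiber product has |f^-1(c)| * |g^-1(c)| elements.
Summing over C: 1 * 6 + 7 * 3
= 6 + 21 = 27

27


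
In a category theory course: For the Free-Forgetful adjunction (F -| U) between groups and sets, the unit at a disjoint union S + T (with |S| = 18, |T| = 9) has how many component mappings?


The unit eta_X: X -> U(F(X)) of the Free-Forgetful adjunction
maps each element of X to a generator of F(X). For X = S + T (disjoint
union in Set), |S + T| = |S| + |T|.
Total mappings = 18 + 9 = 27.

27


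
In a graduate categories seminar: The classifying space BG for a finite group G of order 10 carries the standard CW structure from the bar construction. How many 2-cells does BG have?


In the bar-construction CW model of BG, the n-cells are indexed by
n-tuples [g_1|...|g_n] of non-identity elements of G (degenerate
simplices with some g_i = e do not contribute cells), so there are
(|G| - 1)^n n-cells.
For dim = 2 with |G| = 10:
cells = (10 - 1)^2 = 9^2 = 81

81


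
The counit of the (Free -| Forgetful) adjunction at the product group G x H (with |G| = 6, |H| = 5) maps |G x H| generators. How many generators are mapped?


The counit epsilon_K: F(U(K)) -> K of the Free-Forgetful adjunction
maps |K| generators of F(U(K)) into K. For K = G x H (the product group),
|G x H| = |G| * |H|.
Total generators mapped = 6 * 5 = 30.

30


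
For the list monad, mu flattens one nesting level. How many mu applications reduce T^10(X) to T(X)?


Each application of mu: T^2 -> T removes one layer of nesting.
Starting at depth 10 (i.e., T^10(X)), we need to reach T(X).
Number of mu applications = 10 - 1 = 9

9


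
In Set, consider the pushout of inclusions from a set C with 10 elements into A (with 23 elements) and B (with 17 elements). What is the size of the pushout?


The pushout A +_C B identifies the images of C in A and B.
|A +_C B| = |A| + |B| - |C| (for injections).
= 23 + 17 - 10 = 30

30


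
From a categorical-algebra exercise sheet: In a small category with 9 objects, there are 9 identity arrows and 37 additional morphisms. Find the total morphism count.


Each object has an identity morphism, giving 9 identities.
Adding the 37 non-identity morphisms:
Total = 9 + 37 = 46

46


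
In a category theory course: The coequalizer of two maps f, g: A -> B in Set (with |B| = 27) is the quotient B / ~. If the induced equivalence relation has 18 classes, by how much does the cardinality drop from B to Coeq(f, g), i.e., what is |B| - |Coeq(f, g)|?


The coequalizer Coeq(f, g) = B / ~ has one element per equivalence class.
|B| = 27, |Coeq(f, g)| = 18.
|B| - |Coeq(f, g)| = 27 - 18 = 9.

9


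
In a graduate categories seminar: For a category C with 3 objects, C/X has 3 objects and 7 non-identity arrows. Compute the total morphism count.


In the slice category C/X, objects are morphisms to X.
Identity morphisms: 3 (one per object of C/X).
Non-identity morphisms: 7.
Total = 3 + 7 = 10

10


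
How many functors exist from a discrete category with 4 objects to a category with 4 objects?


A functor from a discrete category C to D is determined by
where each object maps. Each of the 4 objects of C can map
to any of the 4 objects of D independently.
Number of functors = 4^4 = 256

256


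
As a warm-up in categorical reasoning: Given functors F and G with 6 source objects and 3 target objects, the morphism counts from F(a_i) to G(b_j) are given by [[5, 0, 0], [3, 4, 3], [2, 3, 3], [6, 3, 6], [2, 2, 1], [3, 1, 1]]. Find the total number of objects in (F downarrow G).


Objects of (F downarrow G) are triples (a, b, h: F(a)->G(b)).
The count equals the sum of all entries in the hom-matrix.
sum(row 0) = 5
sum(row 1) = 10
sum(row 2) = 8
sum(row 3) = 15
sum(row 4) = 5
sum(row 5) = 5
Grand total = 48

48


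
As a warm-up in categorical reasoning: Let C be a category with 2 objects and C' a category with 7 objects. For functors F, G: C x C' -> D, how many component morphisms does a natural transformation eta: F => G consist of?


A natural transformation eta: F => G assigns one component morphism per
object of the domain category.
The domain is the product category C x C', so
|Ob(C x C')| = |Ob(C)| * |Ob(C')| = 2 * 7 = 14.
Therefore eta has 14 component morphisms.

14


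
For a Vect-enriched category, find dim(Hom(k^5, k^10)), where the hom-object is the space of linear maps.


In Vect-enriched categories, Hom(k^n, k^m) is the space of m x n matrices.
dim(Hom(k^5, k^10)) = 10 * 5 = 50

50


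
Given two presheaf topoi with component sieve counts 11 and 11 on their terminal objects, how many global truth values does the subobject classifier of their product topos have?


In a product of presheaf topoi E_1 x E_2, the subobject classifier
is Omega = Omega_1 x Omega_2 (componentwise), so
|Omega(top)| = |Omega_1(top_1)| * |Omega_2(top_2)|.
= 11 * 11 = 121.

121
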